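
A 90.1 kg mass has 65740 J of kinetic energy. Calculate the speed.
v = √(2·KE/m) = √(2·65740/90.1) = 38.2 m/s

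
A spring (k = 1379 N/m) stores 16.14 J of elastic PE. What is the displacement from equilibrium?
x = √(2·PE/k) = √(2·16.14/1379) = 0.153 m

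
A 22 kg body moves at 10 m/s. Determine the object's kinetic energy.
KE = ½mv² = ½(22)(10)² = 1100.0 J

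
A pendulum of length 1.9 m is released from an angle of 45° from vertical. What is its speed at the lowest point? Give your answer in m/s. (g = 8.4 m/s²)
h = L(1 − cosθ) = 1.9(1 − cos45°) = 0.556497 m
v = √(2gh) = √(2·8.4·0.556497) = 3.058 m/s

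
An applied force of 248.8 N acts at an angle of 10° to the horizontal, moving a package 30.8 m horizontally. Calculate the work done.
W = F·d·cosθ = (248.8)(30.8)cos(10°) = 7547 J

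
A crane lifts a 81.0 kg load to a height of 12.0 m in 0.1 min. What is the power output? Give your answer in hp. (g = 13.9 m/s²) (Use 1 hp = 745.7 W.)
Convert to SI: m = 81.0 kg, h = 12.0 m, t = 6.0 s
P = mgh/t = (81.0)(13.9)(12.0)/6.0 = 2251.8 W = 3.02 hp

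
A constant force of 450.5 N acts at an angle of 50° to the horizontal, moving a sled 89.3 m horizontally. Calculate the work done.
W = F·d·cosθ = (450.5)(89.3)cos(50°) = 25860 J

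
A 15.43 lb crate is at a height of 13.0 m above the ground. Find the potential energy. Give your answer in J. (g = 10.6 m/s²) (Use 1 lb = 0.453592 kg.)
Convert to SI: m = 6.99892 kg, h = 13.0 m
PE = mgh = (6.99892)(10.6)(13.0) = 964.5 J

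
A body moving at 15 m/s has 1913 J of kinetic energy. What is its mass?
m = 2·KE/v² = 2·1913/(15)² = 17.0 kg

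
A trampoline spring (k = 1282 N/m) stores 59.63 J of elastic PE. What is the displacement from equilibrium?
x = √(2·PE/k) = √(2·59.63/1282) = 0.305 m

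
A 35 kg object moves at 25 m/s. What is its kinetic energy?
KE = ½mv² = ½(35)(25)² = 10937.5 J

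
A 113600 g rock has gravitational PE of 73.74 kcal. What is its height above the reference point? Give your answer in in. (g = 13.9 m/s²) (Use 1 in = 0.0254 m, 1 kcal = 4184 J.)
Convert to SI: m = 113.6 kg, PE = 308528 J
h = PE/(mg) = 308528/(113.6·13.9) = 195.39 m = 7693 in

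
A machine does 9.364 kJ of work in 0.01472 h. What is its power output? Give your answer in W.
Convert to SI: W = 9364.0 J, t = 52.992 s
P = W/t = 9364.0/52.992 = 176.7 W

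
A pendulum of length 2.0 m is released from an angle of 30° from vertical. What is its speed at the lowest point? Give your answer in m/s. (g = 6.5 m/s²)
h = L(1 − cosθ) = 2.0(1 − cos30°) = 0.267949 m
v = √(2gh) = √(2·6.5·0.267949) = 1.866 m/s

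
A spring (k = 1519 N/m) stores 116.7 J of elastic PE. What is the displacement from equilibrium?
x = √(2·PE/k) = √(2·116.7/1519) = 0.392 m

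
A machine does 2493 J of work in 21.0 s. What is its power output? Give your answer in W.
P = W/t = 2493.0/21.0 = 118.7 W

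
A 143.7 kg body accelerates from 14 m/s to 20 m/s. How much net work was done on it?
W = ΔKE = ½m(v₂² − v₁²) = ½(143.7)(20² − 14²) = 14657.4 J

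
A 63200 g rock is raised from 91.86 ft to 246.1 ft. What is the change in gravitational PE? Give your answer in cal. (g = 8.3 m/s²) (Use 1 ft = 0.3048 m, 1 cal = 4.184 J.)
Convert to SI: m = 63.2 kg, Δh = 47.0124 m
ΔPE = mgΔh = (63.2)(8.3)(47.0124) = 24660.8 J = 5894 cal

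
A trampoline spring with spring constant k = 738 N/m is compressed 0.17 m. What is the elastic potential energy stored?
PE = ½kx² = ½(738)(0.17)² = 10.66 J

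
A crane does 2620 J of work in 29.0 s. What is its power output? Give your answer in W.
P = W/t = 2620.0/29.0 = 90.34 W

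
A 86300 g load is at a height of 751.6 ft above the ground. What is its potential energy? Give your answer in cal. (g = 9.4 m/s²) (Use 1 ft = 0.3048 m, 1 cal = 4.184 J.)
Convert to SI: m = 86.3 kg, h = 229.088 m
PE = mgh = (86.3)(9.4)(229.088) = 185841 J = 44420 cal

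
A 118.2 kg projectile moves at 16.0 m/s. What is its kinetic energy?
KE = ½mv² = ½(118.2)(16.0)² = 15130 J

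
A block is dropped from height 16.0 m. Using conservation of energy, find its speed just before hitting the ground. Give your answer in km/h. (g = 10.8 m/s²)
mgh = ½mv² ⇒ v = √(2gh) = √(2·10.8·16.0) = 18.5903 m/s = 66.93 km/h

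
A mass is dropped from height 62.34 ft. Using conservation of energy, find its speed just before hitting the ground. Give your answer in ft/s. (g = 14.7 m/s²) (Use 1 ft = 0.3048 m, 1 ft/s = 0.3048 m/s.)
Convert to SI: h = 19.0012 m
mgh = ½mv² ⇒ v = √(2gh) = √(2·14.7·19.0012) = 23.6355 m/s = 77.54 ft/s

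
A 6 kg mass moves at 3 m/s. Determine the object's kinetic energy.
KE = ½mv² = ½(6)(3)² = 27.0 J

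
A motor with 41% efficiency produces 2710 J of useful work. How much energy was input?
W_in = W_out/η = 2710/0.41 = 6610 J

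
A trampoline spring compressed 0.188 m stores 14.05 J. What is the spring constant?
k = 2·PE/x² = 2·14.05/(0.188)² = 795.0 N/m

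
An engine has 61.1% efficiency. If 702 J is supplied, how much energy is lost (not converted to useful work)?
W_lost = W_in(1 − η) = 702·(1 − 0.611) = 273.1 J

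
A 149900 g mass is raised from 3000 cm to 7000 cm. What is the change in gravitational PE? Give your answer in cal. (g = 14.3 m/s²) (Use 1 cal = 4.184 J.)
Convert to SI: m = 149.9 kg, Δh = 40.0 m
ΔPE = mgΔh = (149.9)(14.3)(40.0) = 85742.8 J = 20490 cal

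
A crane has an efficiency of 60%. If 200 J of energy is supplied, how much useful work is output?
W_out = η·W_in = 0.6·200 = 120.0 J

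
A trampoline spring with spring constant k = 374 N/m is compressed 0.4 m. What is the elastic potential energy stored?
PE = ½kx² = ½(374)(0.4)² = 29.92 J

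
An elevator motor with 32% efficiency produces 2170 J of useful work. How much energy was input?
W_in = W_out/η = 2170/0.32 = 6781 J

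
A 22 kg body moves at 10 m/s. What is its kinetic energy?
KE = ½mv² = ½(22)(10)² = 1100.0 J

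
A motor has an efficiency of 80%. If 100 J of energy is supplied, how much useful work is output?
W_out = η·W_in = 0.8·100 = 80.0 J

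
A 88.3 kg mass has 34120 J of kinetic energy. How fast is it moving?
v = √(2·KE/m) = √(2·34120/88.3) = 27.8 m/s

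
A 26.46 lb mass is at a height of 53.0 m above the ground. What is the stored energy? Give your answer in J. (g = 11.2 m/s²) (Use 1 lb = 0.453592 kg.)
Convert to SI: m = 12.002 kg, h = 53.0 m
PE = mgh = (12.002)(11.2)(53.0) = 7124 J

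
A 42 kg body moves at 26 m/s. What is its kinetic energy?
KE = ½mv² = ½(42)(26)² = 14196.0 J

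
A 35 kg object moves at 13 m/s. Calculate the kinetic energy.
KE = ½mv² = ½(35)(13)² = 2957.5 J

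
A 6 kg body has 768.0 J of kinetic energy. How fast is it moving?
v = √(2·KE/m) = √(2·768.0/6) = 16.0 m/s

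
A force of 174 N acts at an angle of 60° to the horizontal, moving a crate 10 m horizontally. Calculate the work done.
W = F·d·cosθ = (174)(10)cos(60°) = 870.0 J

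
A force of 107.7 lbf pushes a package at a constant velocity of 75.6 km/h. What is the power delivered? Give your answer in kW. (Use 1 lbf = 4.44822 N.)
Convert to SI: F = 479.073 N, v = 21.0 m/s
P = Fv = (479.073)(21.0) = 10060.5 W = 10.06 kW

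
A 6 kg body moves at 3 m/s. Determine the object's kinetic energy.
KE = ½mv² = ½(6)(3)² = 27.0 J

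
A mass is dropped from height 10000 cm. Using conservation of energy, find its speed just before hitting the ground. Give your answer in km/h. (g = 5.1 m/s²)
Convert to SI: h = 100.0 m
mgh = ½mv² ⇒ v = √(2gh) = √(2·5.1·100.0) = 31.9374 m/s = 115.0 km/h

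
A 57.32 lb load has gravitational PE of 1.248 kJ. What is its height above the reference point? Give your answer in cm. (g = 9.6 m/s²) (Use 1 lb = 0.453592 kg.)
Convert to SI: m = 25.9999 kg, PE = 1248.0 J
h = PE/(mg) = 1248.0/(25.9999·9.6) = 5.00002 m = 500.0 cm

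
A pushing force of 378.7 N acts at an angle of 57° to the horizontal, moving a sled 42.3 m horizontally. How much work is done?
W = F·d·cosθ = (378.7)(42.3)cos(57°) = 8725 J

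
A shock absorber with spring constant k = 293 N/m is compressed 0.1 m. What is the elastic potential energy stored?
PE = ½kx² = ½(293)(0.1)² = 1.465 J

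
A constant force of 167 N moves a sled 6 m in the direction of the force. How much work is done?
W = F·d = (167)(6) = 1002 J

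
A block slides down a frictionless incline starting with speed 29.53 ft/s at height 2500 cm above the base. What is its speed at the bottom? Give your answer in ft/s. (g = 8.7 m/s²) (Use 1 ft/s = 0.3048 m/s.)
Convert to SI: v₀ = 9.00074 m/s, h = 25.0 m
½mv₀² + mgh = ½mv² ⇒ v = √(v₀² + 2gh) = √(9.00074² + 2·8.7·25.0) = 22.7159 m/s = 74.53 ft/s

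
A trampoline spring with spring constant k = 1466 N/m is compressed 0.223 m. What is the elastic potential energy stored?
PE = ½kx² = ½(1466)(0.223)² = 36.45 J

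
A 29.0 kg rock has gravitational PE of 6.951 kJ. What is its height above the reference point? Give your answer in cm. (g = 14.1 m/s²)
Convert to SI: m = 29.0 kg, PE = 6951.0 J
h = PE/(mg) = 6951.0/(29.0·14.1) = 16.9993 m = 1700 cm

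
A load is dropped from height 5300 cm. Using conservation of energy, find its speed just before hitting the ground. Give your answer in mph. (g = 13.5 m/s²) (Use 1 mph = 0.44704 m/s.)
Convert to SI: h = 53.0 m
mgh = ½mv² ⇒ v = √(2gh) = √(2·13.5·53.0) = 37.8286 m/s = 84.62 mph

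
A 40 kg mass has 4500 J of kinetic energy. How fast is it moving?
v = √(2·KE/m) = √(2·4500/40) = 15.0 m/s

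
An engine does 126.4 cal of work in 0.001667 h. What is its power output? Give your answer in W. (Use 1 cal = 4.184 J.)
Convert to SI: W = 528.858 J, t = 6.0012 s
P = W/t = 528.858/6.0012 = 88.13 W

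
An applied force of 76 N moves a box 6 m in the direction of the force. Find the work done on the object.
W = F·d = (76)(6) = 456.0 J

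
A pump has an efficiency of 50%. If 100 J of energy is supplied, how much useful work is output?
W_out = η·W_in = 0.5·100 = 50.0 J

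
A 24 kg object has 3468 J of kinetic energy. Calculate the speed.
v = √(2·KE/m) = √(2·3468/24) = 17.0 m/s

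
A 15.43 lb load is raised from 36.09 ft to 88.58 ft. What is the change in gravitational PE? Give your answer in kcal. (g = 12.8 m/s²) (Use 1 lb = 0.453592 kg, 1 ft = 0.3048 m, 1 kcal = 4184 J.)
Convert to SI: m = 6.99892 kg, Δh = 15.999 m
ΔPE = mgΔh = (6.99892)(12.8)(15.999) = 1433.29 J = 0.3426 kcal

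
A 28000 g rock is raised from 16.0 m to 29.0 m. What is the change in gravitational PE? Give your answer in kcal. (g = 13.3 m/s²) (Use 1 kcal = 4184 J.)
Convert to SI: m = 28.0 kg, Δh = 13.0 m
ΔPE = mgΔh = (28.0)(13.3)(13.0) = 4841.2 J = 1.157 kcal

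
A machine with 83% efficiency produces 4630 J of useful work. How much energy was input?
W_in = W_out/η = 4630/0.83 = 5578 J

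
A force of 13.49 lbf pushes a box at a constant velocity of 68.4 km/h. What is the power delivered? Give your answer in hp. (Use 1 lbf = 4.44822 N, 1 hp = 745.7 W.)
Convert to SI: F = 60.0065 N, v = 19.0 m/s
P = Fv = (60.0065)(19.0) = 1140.12 W = 1.529 hp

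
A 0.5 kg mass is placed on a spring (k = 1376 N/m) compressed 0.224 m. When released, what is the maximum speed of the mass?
½kx² = ½mv² ⇒ v = x√(k/m) = (0.224)√(1376/0.5) = 11.75 m/s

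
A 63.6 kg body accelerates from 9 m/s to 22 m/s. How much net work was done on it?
W = ΔKE = ½m(v₂² − v₁²) = ½(63.6)(22² − 9²) = 12815.4 J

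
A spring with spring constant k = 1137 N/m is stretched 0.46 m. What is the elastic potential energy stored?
PE = ½kx² = ½(1137)(0.46)² = 120.3 J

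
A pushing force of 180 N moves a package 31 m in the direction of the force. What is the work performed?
W = F·d = (180)(31) = 5580 J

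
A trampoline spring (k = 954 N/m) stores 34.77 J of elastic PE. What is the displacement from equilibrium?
x = √(2·PE/k) = √(2·34.77/954) = 0.27 m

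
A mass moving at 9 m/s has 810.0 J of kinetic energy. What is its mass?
m = 2·KE/v² = 2·810.0/(9)² = 20.0 kg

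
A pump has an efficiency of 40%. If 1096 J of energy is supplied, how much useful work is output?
W_out = η·W_in = 0.4·1096 = 438.4 J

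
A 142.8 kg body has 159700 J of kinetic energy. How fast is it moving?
v = √(2·KE/m) = √(2·159700/142.8) = 47.29 m/s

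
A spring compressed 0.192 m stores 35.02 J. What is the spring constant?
k = 2·PE/x² = 2·35.02/(0.192)² = 1900 N/m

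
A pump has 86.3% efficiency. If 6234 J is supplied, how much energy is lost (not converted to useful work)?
W_lost = W_in(1 − η) = 6234·(1 − 0.863) = 854.1 J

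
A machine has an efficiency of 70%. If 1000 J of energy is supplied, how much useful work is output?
W_out = η·W_in = 0.7·1000 = 700.0 J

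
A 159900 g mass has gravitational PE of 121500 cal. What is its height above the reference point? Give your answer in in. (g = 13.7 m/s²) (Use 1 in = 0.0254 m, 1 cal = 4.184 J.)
Convert to SI: m = 159.9 kg, PE = 508356 J
h = PE/(mg) = 508356/(159.9·13.7) = 232.059 m = 9136 in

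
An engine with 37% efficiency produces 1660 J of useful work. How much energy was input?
W_in = W_out/η = 1660/0.37 = 4486 J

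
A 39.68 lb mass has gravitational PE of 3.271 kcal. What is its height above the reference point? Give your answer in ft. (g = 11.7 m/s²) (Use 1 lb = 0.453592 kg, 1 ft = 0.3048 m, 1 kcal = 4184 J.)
Convert to SI: m = 17.9985 kg, PE = 13685.9 J
h = PE/(mg) = 13685.9/(17.9985·11.7) = 64.9904 m = 213.2 ft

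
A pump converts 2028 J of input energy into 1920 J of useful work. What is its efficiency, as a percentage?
η = W_out/W_in = 1920/2028 = 94.67%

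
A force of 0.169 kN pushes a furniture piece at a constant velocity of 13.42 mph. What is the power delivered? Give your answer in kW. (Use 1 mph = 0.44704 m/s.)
Convert to SI: F = 169.0 N, v = 5.99928 m/s
P = Fv = (169.0)(5.99928) = 1013.88 W = 1.014 kW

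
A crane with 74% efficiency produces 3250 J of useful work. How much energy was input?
W_in = W_out/η = 3250/0.74 = 4392 J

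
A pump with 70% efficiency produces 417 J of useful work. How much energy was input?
W_in = W_out/η = 417/0.7 = 595.7 J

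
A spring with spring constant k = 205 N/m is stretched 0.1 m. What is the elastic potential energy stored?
PE = ½kx² = ½(205)(0.1)² = 1.025 J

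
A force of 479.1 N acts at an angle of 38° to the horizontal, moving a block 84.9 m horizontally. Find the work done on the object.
W = F·d·cosθ = (479.1)(84.9)cos(38°) = 32050 J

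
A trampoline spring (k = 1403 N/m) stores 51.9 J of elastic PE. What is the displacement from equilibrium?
x = √(2·PE/k) = √(2·51.9/1403) = 0.272 m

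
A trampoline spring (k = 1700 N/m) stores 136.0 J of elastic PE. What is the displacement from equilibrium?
x = √(2·PE/k) = √(2·136.0/1700) = 0.4 m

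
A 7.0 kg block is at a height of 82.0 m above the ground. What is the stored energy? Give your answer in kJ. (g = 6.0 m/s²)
PE = mgh = (7.0)(6.0)(82.0) = 3444.0 J = 3.444 kJ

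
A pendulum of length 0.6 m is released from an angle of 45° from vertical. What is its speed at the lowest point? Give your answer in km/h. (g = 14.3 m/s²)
h = L(1 − cosθ) = 0.6(1 − cos45°) = 0.175736 m
v = √(2gh) = √(2·14.3·0.175736) = 2.24188 m/s = 8.071 km/h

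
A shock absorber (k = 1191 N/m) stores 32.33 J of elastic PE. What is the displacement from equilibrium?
x = √(2·PE/k) = √(2·32.33/1191) = 0.233 m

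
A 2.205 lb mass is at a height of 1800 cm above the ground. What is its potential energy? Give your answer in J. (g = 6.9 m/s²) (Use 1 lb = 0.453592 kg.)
Convert to SI: m = 1.00017 kg, h = 18.0 m
PE = mgh = (1.00017)(6.9)(18.0) = 124.2 J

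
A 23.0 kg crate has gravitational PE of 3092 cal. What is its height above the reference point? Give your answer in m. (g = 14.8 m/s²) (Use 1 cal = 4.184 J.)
Convert to SI: m = 23.0 kg, PE = 12936.9 J
h = PE/(mg) = 12936.9/(23.0·14.8) = 38.01 m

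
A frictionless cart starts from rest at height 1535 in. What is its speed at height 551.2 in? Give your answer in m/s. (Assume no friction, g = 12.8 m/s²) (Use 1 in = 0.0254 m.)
Convert to SI: h₁−h₂ = 24.9885 m
mgh₁ = mgh₂ + ½mv² ⇒ v = √(2g(h₁−h₂)) = √(2·12.8·24.9885) = 25.29 m/s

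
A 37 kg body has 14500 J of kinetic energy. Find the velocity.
v = √(2·KE/m) = √(2·14500/37) = 28.0 m/s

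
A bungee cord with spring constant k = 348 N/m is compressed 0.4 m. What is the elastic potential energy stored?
PE = ½kx² = ½(348)(0.4)² = 27.84 J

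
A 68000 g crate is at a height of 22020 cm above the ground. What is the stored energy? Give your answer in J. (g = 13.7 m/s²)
Convert to SI: m = 68.0 kg, h = 220.2 m
PE = mgh = (68.0)(13.7)(220.2) = 205100 J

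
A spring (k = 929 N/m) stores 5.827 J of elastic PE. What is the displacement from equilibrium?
x = √(2·PE/k) = √(2·5.827/929) = 0.112 m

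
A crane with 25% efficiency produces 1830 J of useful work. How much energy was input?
W_in = W_out/η = 1830/0.25 = 7320 J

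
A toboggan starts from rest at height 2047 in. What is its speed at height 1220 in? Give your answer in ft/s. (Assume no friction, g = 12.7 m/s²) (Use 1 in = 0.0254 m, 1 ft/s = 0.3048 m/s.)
Convert to SI: h₁−h₂ = 21.0058 m
mgh₁ = mgh₂ + ½mv² ⇒ v = √(2g(h₁−h₂)) = √(2·12.7·21.0058) = 23.0986 m/s = 75.78 ft/s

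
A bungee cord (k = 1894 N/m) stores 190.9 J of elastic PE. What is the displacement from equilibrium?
x = √(2·PE/k) = √(2·190.9/1894) = 0.449 m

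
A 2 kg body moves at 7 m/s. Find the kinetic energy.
KE = ½mv² = ½(2)(7)² = 49.0 J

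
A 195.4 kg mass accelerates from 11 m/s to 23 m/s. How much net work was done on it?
W = ΔKE = ½m(v₂² − v₁²) = ½(195.4)(23² − 11²) = 39861.6 J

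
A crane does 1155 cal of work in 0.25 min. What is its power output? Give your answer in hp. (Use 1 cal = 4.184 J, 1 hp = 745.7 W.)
Convert to SI: W = 4832.52 J, t = 15.0 s
P = W/t = 4832.52/15.0 = 322.168 W = 0.432 hp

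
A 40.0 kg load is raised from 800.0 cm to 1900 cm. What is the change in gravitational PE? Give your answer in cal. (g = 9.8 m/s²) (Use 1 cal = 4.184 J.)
Convert to SI: m = 40.0 kg, Δh = 11.0 m
ΔPE = mgΔh = (40.0)(9.8)(11.0) = 4312.0 J = 1031 cal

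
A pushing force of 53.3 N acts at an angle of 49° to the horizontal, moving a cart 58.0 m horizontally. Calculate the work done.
W = F·d·cosθ = (53.3)(58.0)cos(49°) = 2028 J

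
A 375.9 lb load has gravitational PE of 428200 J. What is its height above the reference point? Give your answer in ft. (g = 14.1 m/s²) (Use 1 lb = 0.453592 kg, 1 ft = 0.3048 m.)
Convert to SI: m = 170.505 kg, PE = 428200 J
h = PE/(mg) = 428200/(170.505·14.1) = 178.111 m = 584.4 ft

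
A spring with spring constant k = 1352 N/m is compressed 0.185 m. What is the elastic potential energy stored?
PE = ½kx² = ½(1352)(0.185)² = 23.14 J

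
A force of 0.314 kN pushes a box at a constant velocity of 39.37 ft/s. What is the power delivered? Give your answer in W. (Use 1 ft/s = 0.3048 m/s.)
Convert to SI: F = 314.0 N, v = 12.0 m/s
P = Fv = (314.0)(12.0) = 3768 W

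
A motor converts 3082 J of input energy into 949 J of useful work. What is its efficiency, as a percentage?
η = W_out/W_in = 949/3082 = 30.79%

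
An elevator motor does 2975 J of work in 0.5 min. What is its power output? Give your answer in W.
Convert to SI: W = 2975.0 J, t = 30.0 s
P = W/t = 2975.0/30.0 = 99.17 W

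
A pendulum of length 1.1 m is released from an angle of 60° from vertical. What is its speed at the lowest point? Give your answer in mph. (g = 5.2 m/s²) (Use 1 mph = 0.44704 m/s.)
h = L(1 − cosθ) = 1.1(1 − cos60°) = 0.55 m
v = √(2gh) = √(2·5.2·0.55) = 2.39165 m/s = 5.35 mph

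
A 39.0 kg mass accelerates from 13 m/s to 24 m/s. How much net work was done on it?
W = ΔKE = ½m(v₂² − v₁²) = ½(39.0)(24² − 13²) = 7936.5 J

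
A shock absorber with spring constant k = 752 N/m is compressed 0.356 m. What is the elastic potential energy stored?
PE = ½kx² = ½(752)(0.356)² = 47.65 J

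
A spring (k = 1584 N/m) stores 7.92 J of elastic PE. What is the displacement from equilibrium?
x = √(2·PE/k) = √(2·7.92/1584) = 0.1 m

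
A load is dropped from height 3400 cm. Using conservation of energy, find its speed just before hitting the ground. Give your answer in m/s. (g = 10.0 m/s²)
Convert to SI: h = 34.0 m
mgh = ½mv² ⇒ v = √(2gh) = √(2·10.0·34.0) = 26.08 m/s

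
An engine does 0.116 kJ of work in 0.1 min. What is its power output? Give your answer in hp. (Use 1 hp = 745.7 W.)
Convert to SI: W = 116.0 J, t = 6.0 s
P = W/t = 116.0/6.0 = 19.3333 W = 0.02593 hp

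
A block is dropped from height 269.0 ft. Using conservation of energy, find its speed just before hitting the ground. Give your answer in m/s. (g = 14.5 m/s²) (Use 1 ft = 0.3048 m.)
Convert to SI: h = 81.9912 m
mgh = ½mv² ⇒ v = √(2gh) = √(2·14.5·81.9912) = 48.76 m/s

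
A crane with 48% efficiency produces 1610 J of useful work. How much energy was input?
W_in = W_out/η = 1610/0.48 = 3354 J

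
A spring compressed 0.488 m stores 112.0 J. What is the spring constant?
k = 2·PE/x² = 2·112.0/(0.488)² = 940.6 N/m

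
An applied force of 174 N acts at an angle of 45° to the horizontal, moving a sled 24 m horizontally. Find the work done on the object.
W = F·d·cosθ = (174)(24)cos(45°) = 2953 J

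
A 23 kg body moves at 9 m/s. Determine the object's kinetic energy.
KE = ½mv² = ½(23)(9)² = 931.5 J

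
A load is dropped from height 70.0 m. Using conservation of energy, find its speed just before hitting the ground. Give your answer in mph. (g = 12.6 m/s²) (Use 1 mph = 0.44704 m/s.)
mgh = ½mv² ⇒ v = √(2gh) = √(2·12.6·70.0) = 42.0 m/s = 93.95 mph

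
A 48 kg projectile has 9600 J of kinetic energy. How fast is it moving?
v = √(2·KE/m) = √(2·9600/48) = 20.0 m/s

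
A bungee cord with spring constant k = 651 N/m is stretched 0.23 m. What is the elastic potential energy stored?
PE = ½kx² = ½(651)(0.23)² = 17.22 J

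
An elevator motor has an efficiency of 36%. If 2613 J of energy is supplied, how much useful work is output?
W_out = η·W_in = 0.36·2613 = 940.68 J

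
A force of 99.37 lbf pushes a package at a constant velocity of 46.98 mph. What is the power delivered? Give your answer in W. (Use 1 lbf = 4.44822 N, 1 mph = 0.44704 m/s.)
Convert to SI: F = 442.02 N, v = 21.0019 m/s
P = Fv = (442.02)(21.0019) = 9283 W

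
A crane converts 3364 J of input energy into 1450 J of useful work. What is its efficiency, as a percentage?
η = W_out/W_in = 1450/3364 = 43.1%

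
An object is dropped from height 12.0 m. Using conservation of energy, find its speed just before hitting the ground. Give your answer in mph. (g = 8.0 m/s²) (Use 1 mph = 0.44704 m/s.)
mgh = ½mv² ⇒ v = √(2gh) = √(2·8.0·12.0) = 13.8564 m/s = 31.0 mph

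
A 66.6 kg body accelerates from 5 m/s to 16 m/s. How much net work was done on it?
W = ΔKE = ½m(v₂² − v₁²) = ½(66.6)(16² − 5²) = 7692.3 J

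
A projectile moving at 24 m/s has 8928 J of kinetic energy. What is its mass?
m = 2·KE/v² = 2·8928/(24)² = 31.0 kg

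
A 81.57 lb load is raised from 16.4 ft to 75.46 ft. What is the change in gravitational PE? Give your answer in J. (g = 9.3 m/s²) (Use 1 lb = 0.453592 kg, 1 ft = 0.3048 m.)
Convert to SI: m = 36.9995 kg, Δh = 18.0015 m
ΔPE = mgΔh = (36.9995)(9.3)(18.0015) = 6194 J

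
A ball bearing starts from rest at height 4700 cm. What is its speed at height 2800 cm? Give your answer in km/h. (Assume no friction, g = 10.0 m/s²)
Convert to SI: h₁−h₂ = 19.0 m
mgh₁ = mgh₂ + ½mv² ⇒ v = √(2g(h₁−h₂)) = √(2·10.0·19.0) = 19.4936 m/s = 70.18 km/h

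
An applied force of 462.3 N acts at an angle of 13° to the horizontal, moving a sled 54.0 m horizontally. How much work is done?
W = F·d·cosθ = (462.3)(54.0)cos(13°) = 24320 J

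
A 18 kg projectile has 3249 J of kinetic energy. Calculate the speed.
v = √(2·KE/m) = √(2·3249/18) = 19.0 m/s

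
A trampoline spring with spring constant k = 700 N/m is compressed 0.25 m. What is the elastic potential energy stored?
PE = ½kx² = ½(700)(0.25)² = 21.88 J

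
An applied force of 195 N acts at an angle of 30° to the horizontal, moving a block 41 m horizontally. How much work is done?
W = F·d·cosθ = (195)(41)cos(30°) = 6924 J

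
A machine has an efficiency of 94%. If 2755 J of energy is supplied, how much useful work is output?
W_out = η·W_in = 0.94·2755 = 2589.7 J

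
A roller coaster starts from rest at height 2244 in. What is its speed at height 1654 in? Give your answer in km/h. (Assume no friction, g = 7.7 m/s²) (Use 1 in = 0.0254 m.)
Convert to SI: h₁−h₂ = 14.986 m
mgh₁ = mgh₂ + ½mv² ⇒ v = √(2g(h₁−h₂)) = √(2·7.7·14.986) = 15.1916 m/s = 54.69 km/h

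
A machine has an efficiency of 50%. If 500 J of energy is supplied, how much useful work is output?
W_out = η·W_in = 0.5·500 = 250.0 J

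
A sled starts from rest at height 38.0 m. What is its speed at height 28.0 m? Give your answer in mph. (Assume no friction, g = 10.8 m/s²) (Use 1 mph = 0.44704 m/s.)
mgh₁ = mgh₂ + ½mv² ⇒ v = √(2g(h₁−h₂)) = √(2·10.8·10.0) = 14.6969 m/s = 32.88 mph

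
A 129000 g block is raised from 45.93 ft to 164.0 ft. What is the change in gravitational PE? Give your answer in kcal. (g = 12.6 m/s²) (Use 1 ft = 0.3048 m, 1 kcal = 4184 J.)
Convert to SI: m = 129.0 kg, Δh = 35.9877 m
ΔPE = mgΔh = (129.0)(12.6)(35.9877) = 58494.5 J = 13.98 kcal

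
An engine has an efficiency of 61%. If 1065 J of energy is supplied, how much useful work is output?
W_out = η·W_in = 0.61·1065 = 649.65 J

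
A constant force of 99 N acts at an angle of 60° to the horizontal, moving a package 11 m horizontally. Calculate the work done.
W = F·d·cosθ = (99)(11)cos(60°) = 544.5 J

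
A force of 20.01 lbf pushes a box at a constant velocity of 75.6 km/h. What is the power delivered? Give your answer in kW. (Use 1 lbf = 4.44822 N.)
Convert to SI: F = 89.0089 N, v = 21.0 m/s
P = Fv = (89.0089)(21.0) = 1869.19 W = 1.869 kW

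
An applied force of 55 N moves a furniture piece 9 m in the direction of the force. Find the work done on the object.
W = F·d = (55)(9) = 495.0 J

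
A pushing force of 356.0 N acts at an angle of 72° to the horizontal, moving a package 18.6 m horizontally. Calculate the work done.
W = F·d·cosθ = (356.0)(18.6)cos(72°) = 2046 J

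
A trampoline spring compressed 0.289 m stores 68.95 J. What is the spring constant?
k = 2·PE/x² = 2·68.95/(0.289)² = 1651 N/m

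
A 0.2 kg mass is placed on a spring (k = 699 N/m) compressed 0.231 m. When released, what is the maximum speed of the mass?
½kx² = ½mv² ⇒ v = x√(k/m) = (0.231)√(699/0.2) = 13.66 m/s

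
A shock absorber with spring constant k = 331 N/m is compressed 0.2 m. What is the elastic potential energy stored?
PE = ½kx² = ½(331)(0.2)² = 6.62 J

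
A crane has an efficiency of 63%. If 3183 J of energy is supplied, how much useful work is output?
W_out = η·W_in = 0.63·3183 = 2005.29 J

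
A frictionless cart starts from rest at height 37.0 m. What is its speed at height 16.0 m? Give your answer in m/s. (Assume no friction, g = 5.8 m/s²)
mgh₁ = mgh₂ + ½mv² ⇒ v = √(2g(h₁−h₂)) = √(2·5.8·21.0) = 15.61 m/s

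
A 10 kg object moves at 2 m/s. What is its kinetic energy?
KE = ½mv² = ½(10)(2)² = 20.0 J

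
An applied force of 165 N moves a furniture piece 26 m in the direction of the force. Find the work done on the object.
W = F·d = (165)(26) = 4290 J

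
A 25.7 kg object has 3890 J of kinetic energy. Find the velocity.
v = √(2·KE/m) = √(2·3890/25.7) = 17.4 m/s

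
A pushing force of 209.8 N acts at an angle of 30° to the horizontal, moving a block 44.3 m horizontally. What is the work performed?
W = F·d·cosθ = (209.8)(44.3)cos(30°) = 8049 J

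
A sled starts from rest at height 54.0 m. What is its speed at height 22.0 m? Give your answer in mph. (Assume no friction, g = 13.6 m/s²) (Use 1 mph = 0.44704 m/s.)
mgh₁ = mgh₂ + ½mv² ⇒ v = √(2g(h₁−h₂)) = √(2·13.6·32.0) = 29.5025 m/s = 66.0 mph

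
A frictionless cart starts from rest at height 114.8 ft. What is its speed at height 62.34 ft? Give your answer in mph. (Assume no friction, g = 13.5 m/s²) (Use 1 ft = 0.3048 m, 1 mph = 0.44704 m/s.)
Convert to SI: h₁−h₂ = 15.9898 m
mgh₁ = mgh₂ + ½mv² ⇒ v = √(2g(h₁−h₂)) = √(2·13.5·15.9898) = 20.778 m/s = 46.48 mph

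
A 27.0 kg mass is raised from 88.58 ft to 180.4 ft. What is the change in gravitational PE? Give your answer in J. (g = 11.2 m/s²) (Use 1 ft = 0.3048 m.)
Convert to SI: m = 27.0 kg, Δh = 27.9867 m
ΔPE = mgΔh = (27.0)(11.2)(27.9867) = 8463 J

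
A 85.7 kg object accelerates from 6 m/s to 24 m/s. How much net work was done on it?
W = ΔKE = ½m(v₂² − v₁²) = ½(85.7)(24² − 6²) = 23139.0 J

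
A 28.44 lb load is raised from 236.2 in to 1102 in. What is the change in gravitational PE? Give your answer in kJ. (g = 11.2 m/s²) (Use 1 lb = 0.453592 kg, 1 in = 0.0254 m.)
Convert to SI: m = 12.9002 kg, Δh = 21.9913 m
ΔPE = mgΔh = (12.9002)(11.2)(21.9913) = 3177.34 J = 3.177 kJ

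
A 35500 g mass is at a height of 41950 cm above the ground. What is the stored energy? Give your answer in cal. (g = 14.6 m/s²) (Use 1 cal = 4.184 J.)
Convert to SI: m = 35.5 kg, h = 419.5 m
PE = mgh = (35.5)(14.6)(419.5) = 217427 J = 51970 cal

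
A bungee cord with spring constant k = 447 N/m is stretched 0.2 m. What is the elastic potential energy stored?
PE = ½kx² = ½(447)(0.2)² = 8.94 J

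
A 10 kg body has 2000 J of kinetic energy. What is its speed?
v = √(2·KE/m) = √(2·2000/10) = 20.0 m/s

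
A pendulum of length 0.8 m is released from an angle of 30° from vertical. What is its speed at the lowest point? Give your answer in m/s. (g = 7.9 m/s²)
h = L(1 − cosθ) = 0.8(1 − cos30°) = 0.10718 m
v = √(2gh) = √(2·7.9·0.10718) = 1.301 m/s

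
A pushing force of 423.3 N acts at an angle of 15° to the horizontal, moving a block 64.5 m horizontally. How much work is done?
W = F·d·cosθ = (423.3)(64.5)cos(15°) = 26370 J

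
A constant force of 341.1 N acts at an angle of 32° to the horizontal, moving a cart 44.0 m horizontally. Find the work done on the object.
W = F·d·cosθ = (341.1)(44.0)cos(32°) = 12730 J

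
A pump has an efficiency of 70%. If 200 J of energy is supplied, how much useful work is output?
W_out = η·W_in = 0.7·200 = 140.0 J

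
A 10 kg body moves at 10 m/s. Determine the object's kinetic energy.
KE = ½mv² = ½(10)(10)² = 500.0 J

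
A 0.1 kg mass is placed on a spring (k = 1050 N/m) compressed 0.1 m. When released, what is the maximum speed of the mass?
½kx² = ½mv² ⇒ v = x√(k/m) = (0.1)√(1050/0.1) = 10.25 m/s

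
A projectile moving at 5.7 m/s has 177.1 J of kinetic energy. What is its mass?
m = 2·KE/v² = 2·177.1/(5.7)² = 10.9 kg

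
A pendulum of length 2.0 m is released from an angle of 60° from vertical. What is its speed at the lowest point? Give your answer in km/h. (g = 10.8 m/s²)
h = L(1 − cosθ) = 2.0(1 − cos60°) = 1.0 m
v = √(2gh) = √(2·10.8·1.0) = 4.64758 m/s = 16.73 km/h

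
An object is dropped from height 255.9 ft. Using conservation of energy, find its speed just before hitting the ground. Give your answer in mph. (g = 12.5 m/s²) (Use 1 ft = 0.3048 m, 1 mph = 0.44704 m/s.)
Convert to SI: h = 77.9983 m
mgh = ½mv² ⇒ v = √(2gh) = √(2·12.5·77.9983) = 44.1583 m/s = 98.78 mph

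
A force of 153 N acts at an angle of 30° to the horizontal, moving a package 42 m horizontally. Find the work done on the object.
W = F·d·cosθ = (153)(42)cos(30°) = 5565 J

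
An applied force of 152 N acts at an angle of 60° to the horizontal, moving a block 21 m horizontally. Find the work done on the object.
W = F·d·cosθ = (152)(21)cos(60°) = 1596 J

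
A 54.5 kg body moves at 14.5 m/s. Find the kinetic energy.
KE = ½mv² = ½(54.5)(14.5)² = 5729 J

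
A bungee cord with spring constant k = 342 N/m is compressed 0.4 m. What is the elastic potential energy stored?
PE = ½kx² = ½(342)(0.4)² = 27.36 J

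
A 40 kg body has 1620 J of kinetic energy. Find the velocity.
v = √(2·KE/m) = √(2·1620/40) = 9.0 m/s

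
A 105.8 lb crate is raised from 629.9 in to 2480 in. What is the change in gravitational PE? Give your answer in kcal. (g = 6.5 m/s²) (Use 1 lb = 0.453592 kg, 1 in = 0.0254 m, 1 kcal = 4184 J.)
Convert to SI: m = 47.99 kg, Δh = 46.9925 m
ΔPE = mgΔh = (47.99)(6.5)(46.9925) = 14658.6 J = 3.503 kcal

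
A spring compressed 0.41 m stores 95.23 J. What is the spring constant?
k = 2·PE/x² = 2·95.23/(0.41)² = 1133 N/m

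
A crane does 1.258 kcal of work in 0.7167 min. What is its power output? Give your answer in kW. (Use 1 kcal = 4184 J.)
Convert to SI: W = 5263.47 J, t = 43.002 s
P = W/t = 5263.47/43.002 = 122.401 W = 0.1224 kW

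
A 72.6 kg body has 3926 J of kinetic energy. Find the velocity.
v = √(2·KE/m) = √(2·3926/72.6) = 10.4 m/s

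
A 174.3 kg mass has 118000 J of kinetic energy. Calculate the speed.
v = √(2·KE/m) = √(2·118000/174.3) = 36.8 m/s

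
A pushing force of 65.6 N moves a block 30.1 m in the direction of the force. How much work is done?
W = F·d = (65.6)(30.1) = 1975 J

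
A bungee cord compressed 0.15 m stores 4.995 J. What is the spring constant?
k = 2·PE/x² = 2·4.995/(0.15)² = 444.0 N/m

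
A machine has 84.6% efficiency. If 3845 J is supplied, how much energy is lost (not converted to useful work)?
W_lost = W_in(1 − η) = 3845·(1 − 0.846) = 592.1 J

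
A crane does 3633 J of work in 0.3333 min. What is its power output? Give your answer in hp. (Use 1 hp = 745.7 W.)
Convert to SI: W = 3633.0 J, t = 19.998 s
P = W/t = 3633.0/19.998 = 181.668 W = 0.2436 hp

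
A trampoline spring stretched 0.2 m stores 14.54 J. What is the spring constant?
k = 2·PE/x² = 2·14.54/(0.2)² = 727.0 N/m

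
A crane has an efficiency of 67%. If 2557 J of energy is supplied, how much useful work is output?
W_out = η·W_in = 0.67·2557 = 1713.19 J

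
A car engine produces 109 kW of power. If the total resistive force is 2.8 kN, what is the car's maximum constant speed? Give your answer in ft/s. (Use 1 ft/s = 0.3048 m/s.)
Convert to SI: F = 2800.0 N
P = Fv ⇒ v = P/F = 109000 W/2800.0 N = 38.9286 m/s = 127.7 ft/s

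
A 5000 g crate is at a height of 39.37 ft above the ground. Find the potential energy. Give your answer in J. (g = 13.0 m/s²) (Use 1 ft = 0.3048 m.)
Convert to SI: m = 5.0 kg, h = 12.0 m
PE = mgh = (5.0)(13.0)(12.0) = 780.0 J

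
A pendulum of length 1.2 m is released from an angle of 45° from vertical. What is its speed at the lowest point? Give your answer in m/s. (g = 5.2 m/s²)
h = L(1 − cosθ) = 1.2(1 − cos45°) = 0.351472 m
v = √(2gh) = √(2·5.2·0.351472) = 1.912 m/s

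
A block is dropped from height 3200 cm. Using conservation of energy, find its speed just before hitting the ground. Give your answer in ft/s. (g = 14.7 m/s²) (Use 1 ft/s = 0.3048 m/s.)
Convert to SI: h = 32.0 m
mgh = ½mv² ⇒ v = √(2gh) = √(2·14.7·32.0) = 30.6725 m/s = 100.6 ft/s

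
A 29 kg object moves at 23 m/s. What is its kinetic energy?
KE = ½mv² = ½(29)(23)² = 7670.5 J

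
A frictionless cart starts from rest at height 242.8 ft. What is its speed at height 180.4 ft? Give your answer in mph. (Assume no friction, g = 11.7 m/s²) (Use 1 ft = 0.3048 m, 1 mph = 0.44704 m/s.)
Convert to SI: h₁−h₂ = 19.0195 m
mgh₁ = mgh₂ + ½mv² ⇒ v = √(2g(h₁−h₂)) = √(2·11.7·19.0195) = 21.0964 m/s = 47.19 mph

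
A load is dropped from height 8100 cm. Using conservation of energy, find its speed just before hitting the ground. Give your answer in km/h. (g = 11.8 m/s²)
Convert to SI: h = 81.0 m
mgh = ½mv² ⇒ v = √(2gh) = √(2·11.8·81.0) = 43.7218 m/s = 157.4 km/h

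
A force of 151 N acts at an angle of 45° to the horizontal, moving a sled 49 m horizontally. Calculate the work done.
W = F·d·cosθ = (151)(49)cos(45°) = 5232 J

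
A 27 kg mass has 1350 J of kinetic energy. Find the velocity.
v = √(2·KE/m) = √(2·1350/27) = 10.0 m/s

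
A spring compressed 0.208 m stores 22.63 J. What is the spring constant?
k = 2·PE/x² = 2·22.63/(0.208)² = 1046 N/m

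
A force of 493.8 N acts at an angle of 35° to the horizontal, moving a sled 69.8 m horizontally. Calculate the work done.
W = F·d·cosθ = (493.8)(69.8)cos(35°) = 28230 J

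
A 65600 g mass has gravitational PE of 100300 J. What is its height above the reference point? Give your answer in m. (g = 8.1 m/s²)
Convert to SI: m = 65.6 kg, PE = 100300 J
h = PE/(mg) = 100300/(65.6·8.1) = 188.8 m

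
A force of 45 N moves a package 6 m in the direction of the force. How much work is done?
W = F·d = (45)(6) = 270.0 J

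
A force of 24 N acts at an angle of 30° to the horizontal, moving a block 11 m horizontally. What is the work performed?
W = F·d·cosθ = (24)(11)cos(30°) = 228.6 J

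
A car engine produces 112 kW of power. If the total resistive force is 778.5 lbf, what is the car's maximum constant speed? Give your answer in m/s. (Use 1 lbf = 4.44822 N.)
Convert to SI: F = 3462.94 N
P = Fv ⇒ v = P/F = 112000 W/3462.94 N = 32.34 m/s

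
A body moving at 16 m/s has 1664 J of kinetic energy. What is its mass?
m = 2·KE/v² = 2·1664/(16)² = 13.0 kg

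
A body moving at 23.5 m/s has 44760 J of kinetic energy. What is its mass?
m = 2·KE/v² = 2·44760/(23.5)² = 162.1 kg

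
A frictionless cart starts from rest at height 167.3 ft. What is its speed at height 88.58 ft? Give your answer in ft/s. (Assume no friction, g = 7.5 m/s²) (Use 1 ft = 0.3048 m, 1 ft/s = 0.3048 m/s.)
Convert to SI: h₁−h₂ = 23.9939 m
mgh₁ = mgh₂ + ½mv² ⇒ v = √(2g(h₁−h₂)) = √(2·7.5·23.9939) = 18.9712 m/s = 62.24 ft/s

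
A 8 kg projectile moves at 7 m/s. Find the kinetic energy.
KE = ½mv² = ½(8)(7)² = 196.0 J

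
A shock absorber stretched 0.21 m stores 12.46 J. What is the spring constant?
k = 2·PE/x² = 2·12.46/(0.21)² = 565.1 N/m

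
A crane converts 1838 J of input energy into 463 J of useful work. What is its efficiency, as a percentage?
η = W_out/W_in = 463/1838 = 25.19%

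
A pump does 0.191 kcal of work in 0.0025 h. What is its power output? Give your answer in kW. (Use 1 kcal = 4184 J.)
Convert to SI: W = 799.144 J, t = 9.0 s
P = W/t = 799.144/9.0 = 88.7938 W = 0.08879 kW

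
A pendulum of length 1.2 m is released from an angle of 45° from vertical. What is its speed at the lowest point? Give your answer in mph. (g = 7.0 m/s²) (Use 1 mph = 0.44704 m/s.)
h = L(1 − cosθ) = 1.2(1 − cos45°) = 0.351472 m
v = √(2gh) = √(2·7.0·0.351472) = 2.21824 m/s = 4.962 mph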